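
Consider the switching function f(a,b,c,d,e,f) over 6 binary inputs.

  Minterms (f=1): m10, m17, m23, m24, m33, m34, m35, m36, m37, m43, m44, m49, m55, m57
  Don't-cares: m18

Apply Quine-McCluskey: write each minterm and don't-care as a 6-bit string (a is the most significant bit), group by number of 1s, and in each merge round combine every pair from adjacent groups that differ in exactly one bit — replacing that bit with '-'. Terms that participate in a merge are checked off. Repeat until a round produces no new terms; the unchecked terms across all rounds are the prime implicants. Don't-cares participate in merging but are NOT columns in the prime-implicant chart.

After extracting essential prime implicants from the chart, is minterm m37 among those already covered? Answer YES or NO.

[col 0] 001010, 010001*, 010010, 010111*, 011000, 100001*, 100010*, 100011*, 100100*, 100101*, 101011*, 101100*, 110001*, 110111*, 111001*
[col 1] -10001, -10111, 1-0001, 10-011, 10-100, 100-01, 1000-1, 10001-, 10010-, 11-001
Prime implicants: -10001, -10111, 001010, 010010, 011000, 1-0001, 10-011, 10-100, 100-01, 1000-1, 10001-, 10010-, 11-001
PI chart (minterm → PIs covering it):
  10 | 001010  (sole → essential)
  17 | -10001  (sole → essential)
  23 | -10111  (sole → essential)
  24 | 011000  (sole → essential)
  33 | 1-0001,100-01,1000-1
  34 | 10001-  (sole → essential)
  35 | 10-011,1000-1,10001-
  36 | 10-100,10010-
  37 | 100-01,10010-
  43 | 10-011  (sole → essential)
  44 | 10-100  (sole → essential)
  49 | -10001,1-0001,11-001
  55 | -10111  (sole → essential)
  57 | 11-001  (sole → essential)
Essential prime implicants: -10001, -10111, 001010, 011000, 10-011, 10-100, 10001-, 11-001

NO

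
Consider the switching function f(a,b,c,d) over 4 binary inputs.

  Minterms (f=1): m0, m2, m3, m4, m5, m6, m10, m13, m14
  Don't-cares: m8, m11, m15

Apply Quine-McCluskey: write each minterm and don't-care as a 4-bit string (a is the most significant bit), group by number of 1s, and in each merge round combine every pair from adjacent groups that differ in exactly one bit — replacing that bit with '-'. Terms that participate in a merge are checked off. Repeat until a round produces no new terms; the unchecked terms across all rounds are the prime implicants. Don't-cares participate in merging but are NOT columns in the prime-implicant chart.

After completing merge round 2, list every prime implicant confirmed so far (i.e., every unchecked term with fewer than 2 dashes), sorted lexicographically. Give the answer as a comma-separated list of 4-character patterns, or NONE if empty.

-101, 010-, 11-1

size-2^0 implicants → 0000(✓)  0010(✓)  0011(✓)  0100(✓)  0101(✓)  0110(✓)  1000(✓)  1010(✓)  1011(✓)  1101(✓)  1110(✓)  1111(✓)
size-2^1 implicants → -000(✓)  -010(✓)  -011(✓)  -101  -110(✓)  0-00(✓)  0-10(✓)  00-0(✓)  001-(✓)  01-0(✓)  010-  1-10(✓)  1-11(✓)  10-0(✓)  101-(✓)  11-1  111-(✓)
size-2^2 implicants → --10  -0-0  -01-  0--0  1-1-
Unchecked terms (primes): --10, -0-0, -01-, -101, 0--0, 010-, 1-1-, 11-1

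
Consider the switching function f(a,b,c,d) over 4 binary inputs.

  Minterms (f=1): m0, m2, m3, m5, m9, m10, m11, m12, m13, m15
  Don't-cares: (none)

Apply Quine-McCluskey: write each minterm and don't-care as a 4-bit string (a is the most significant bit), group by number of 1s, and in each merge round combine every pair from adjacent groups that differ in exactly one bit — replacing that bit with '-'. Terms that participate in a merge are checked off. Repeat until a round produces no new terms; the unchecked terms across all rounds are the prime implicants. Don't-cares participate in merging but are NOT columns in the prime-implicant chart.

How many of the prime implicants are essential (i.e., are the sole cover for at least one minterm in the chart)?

5

Round 0: 0000✓ 0010✓ 0011✓ 0101✓ 1001✓ 1010✓ 1011✓ 1100✓ 1101✓ 1111✓
Round 1: -010✓ -011✓ -101 00-0 001-✓ 1-01✓ 1-11✓ 10-1✓ 101-✓ 11-1✓ 110-
Round 2: -01- 1--1
PIs = {-01-, -101, 00-0, 1--1, 110-}
Coverage chart:
  m0: 00-0 ←essential
  m2: -01-,00-0
  m3: -01- ←essential
  m5: -101 ←essential
  m9: 1--1 ←essential
  m10: -01- ←essential
  m11: -01-,1--1
  m12: 110- ←essential
  m13: -101,1--1,110-
  m15: 1--1 ←essential
Essential: -01-, -101, 00-0, 1--1, 110-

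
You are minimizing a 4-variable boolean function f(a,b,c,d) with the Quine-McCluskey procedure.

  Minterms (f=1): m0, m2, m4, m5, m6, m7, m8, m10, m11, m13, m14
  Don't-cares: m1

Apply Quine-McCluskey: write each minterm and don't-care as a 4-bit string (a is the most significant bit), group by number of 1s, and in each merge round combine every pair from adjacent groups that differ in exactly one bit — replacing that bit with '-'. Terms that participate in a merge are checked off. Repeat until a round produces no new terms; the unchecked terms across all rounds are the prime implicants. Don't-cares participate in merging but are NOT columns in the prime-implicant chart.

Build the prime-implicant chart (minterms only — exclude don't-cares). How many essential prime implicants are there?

size-2^0 implicants → 0000(✓)  0001(✓)  0010(✓)  0100(✓)  0101(✓)  0110(✓)  0111(✓)  1000(✓)  1010(✓)  1011(✓)  1101(✓)  1110(✓)
size-2^1 implicants → -000(✓)  -010(✓)  -101  -110(✓)  0-00(✓)  0-01(✓)  0-10(✓)  00-0(✓)  000-(✓)  01-0(✓)  01-1(✓)  010-(✓)  011-(✓)  1-10(✓)  10-0(✓)  101-
size-2^2 implicants → --10  -0-0  0--0  0-0-  01--
Unchecked terms (primes): --10, -0-0, -101, 0--0, 0-0-, 01--, 101-
Minterm coverage:
  m0 ⊆ -0-0,0--0,0-0-
  m2 ⊆ --10,-0-0,0--0
  m4 ⊆ 0--0,0-0-,01--
  m5 ⊆ -101,0-0-,01--
  m6 ⊆ --10,0--0,01--
  m7 ⊆ 01-- [E]
  m8 ⊆ -0-0 [E]
  m10 ⊆ --10,-0-0,101-
  m11 ⊆ 101- [E]
  m13 ⊆ -101 [E]
  m14 ⊆ --10 [E]
E = {--10, -0-0, -101, 01--, 101-}

5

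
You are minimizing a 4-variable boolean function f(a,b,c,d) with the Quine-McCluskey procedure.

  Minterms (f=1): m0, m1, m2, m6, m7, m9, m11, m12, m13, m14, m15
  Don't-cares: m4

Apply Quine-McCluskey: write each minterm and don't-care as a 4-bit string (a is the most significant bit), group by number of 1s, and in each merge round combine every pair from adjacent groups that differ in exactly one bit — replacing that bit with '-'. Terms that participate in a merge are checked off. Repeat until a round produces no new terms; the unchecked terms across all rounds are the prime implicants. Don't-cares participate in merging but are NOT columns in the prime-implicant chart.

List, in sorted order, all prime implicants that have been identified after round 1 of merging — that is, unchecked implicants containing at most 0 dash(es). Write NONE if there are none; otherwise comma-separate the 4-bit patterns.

size-2^0 implicants → 0000(✓)  0001(✓)  0010(✓)  0100(✓)  0110(✓)  0111(✓)  1001(✓)  1011(✓)  1100(✓)  1101(✓)  1110(✓)  1111(✓)
size-2^1 implicants → -001  -100(✓)  -110(✓)  -111(✓)  0-00(✓)  0-10(✓)  00-0(✓)  000-  01-0(✓)  011-(✓)  1-01(✓)  1-11(✓)  10-1(✓)  11-0(✓)  11-1(✓)  110-(✓)  111-(✓)
size-2^2 implicants → -1-0  -11-  0--0  1--1  11--
Unchecked terms (primes): -001, -1-0, -11-, 0--0, 000-, 1--1, 11--

NONE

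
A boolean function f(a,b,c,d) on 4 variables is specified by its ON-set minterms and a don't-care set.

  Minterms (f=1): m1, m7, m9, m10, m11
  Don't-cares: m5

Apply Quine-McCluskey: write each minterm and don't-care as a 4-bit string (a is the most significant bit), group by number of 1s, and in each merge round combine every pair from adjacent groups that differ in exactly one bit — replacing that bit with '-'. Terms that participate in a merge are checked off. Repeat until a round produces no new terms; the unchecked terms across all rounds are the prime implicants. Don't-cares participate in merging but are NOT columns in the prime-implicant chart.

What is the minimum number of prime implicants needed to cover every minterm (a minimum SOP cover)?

size-2^0 implicants → 0001(✓)  0101(✓)  0111(✓)  1001(✓)  1010(✓)  1011(✓)
size-2^1 implicants → -001  0-01  01-1  10-1  101-
Unchecked terms (primes): -001, 0-01, 01-1, 10-1, 101-
Minterm coverage:
  m1 ⊆ -001,0-01
  m7 ⊆ 01-1 [E]
  m9 ⊆ -001,10-1
  m10 ⊆ 101- [E]
  m11 ⊆ 10-1,101-
E = {01-1, 101-}
Petrick residual → -001
Cover = b'c'd + a'bd + ab'c  |cover|=3

3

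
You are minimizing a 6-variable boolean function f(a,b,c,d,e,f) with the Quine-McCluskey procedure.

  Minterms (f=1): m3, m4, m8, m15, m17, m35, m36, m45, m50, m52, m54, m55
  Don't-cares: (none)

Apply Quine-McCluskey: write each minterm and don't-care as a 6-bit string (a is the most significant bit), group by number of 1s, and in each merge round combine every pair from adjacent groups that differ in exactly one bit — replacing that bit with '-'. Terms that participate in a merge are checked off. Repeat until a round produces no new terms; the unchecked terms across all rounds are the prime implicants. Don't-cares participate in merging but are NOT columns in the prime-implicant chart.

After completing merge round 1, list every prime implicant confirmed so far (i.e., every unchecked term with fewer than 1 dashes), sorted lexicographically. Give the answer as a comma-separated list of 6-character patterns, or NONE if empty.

size-2^0 implicants → 000011(✓)  000100(✓)  001000  001111  010001  100011(✓)  100100(✓)  101101  110010(✓)  110100(✓)  110110(✓)  110111(✓)
size-2^1 implicants → -00011  -00100  1-0100  110-10  1101-0  11011-
Unchecked terms (primes): -00011, -00100, 001000, 001111, 010001, 1-0100, 101101, 110-10, 1101-0, 11011-

001000, 001111, 010001, 101101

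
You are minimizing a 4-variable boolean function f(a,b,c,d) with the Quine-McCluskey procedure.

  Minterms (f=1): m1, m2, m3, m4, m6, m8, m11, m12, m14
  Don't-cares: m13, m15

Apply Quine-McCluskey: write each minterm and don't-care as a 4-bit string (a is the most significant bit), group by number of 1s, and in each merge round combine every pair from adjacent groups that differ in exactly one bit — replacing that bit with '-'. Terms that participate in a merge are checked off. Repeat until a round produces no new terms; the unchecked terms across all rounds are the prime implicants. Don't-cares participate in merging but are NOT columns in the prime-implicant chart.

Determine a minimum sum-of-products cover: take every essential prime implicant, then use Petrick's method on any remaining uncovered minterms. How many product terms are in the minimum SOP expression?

5

size-2^0 implicants → 0001(✓)  0010(✓)  0011(✓)  0100(✓)  0110(✓)  1000(✓)  1011(✓)  1100(✓)  1101(✓)  1110(✓)  1111(✓)
size-2^1 implicants → -011  -100(✓)  -110(✓)  0-10  00-1  001-  01-0(✓)  1-00  1-11  11-0(✓)  11-1(✓)  110-(✓)  111-(✓)
size-2^2 implicants → -1-0  11--
Unchecked terms (primes): -011, -1-0, 0-10, 00-1, 001-, 1-00, 1-11, 11--
Minterm coverage:
  m1 ⊆ 00-1 [E]
  m2 ⊆ 0-10,001-
  m3 ⊆ -011,00-1,001-
  m4 ⊆ -1-0 [E]
  m6 ⊆ -1-0,0-10
  m8 ⊆ 1-00 [E]
  m11 ⊆ -011,1-11
  m12 ⊆ -1-0,1-00,11--
  m14 ⊆ -1-0,11--
E = {-1-0, 00-1, 1-00}
Petrick residual → -011, 0-10
Cover = b'cd + bd' + a'cd' + a'b'd + ac'd'  |cover|=5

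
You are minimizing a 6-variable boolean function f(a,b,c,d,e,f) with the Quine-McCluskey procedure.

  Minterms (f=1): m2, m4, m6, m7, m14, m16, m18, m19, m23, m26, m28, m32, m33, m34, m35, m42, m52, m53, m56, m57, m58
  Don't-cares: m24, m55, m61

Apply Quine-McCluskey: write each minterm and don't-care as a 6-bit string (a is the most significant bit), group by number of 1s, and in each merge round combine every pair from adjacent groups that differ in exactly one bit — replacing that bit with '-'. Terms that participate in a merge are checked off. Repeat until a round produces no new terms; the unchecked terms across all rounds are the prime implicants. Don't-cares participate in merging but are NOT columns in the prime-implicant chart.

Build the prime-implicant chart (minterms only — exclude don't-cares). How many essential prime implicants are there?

6

size-2^0 implicants → 000010(✓)  000100(✓)  000110(✓)  000111(✓)  001110(✓)  010000(✓)  010010(✓)  010011(✓)  010111(✓)  011000(✓)  011010(✓)  011100(✓)  100000(✓)  100001(✓)  100010(✓)  100011(✓)  101010(✓)  110100(✓)  110101(✓)  110111(✓)  111000(✓)  111001(✓)  111010(✓)  111101(✓)
size-2^1 implicants → -00010  -10111  -11000(✓)  -11010(✓)  0-0010  0-0111  00-110  000-10  0001-0  00011-  01-000(✓)  01-010(✓)  010-11  0100-0(✓)  01001-  011-00  0110-0(✓)  1-1010  10-010  1000-0(✓)  1000-1(✓)  10000-(✓)  10001-(✓)  11-101  1101-1  11010-  111-01  1110-0(✓)  11100-
size-2^2 implicants → -110-0  01-0-0  1000--
Unchecked terms (primes): -00010, -10111, -110-0, 0-0010, 0-0111, 00-110, 000-10, 0001-0, 00011-, 01-0-0, 010-11, 01001-, 011-00, 1-1010, 10-010, 1000--, 11-101, 1101-1, 11010-, 111-01, 11100-
Minterm coverage:
  m2 ⊆ -00010,0-0010,000-10
  m4 ⊆ 0001-0 [E]
  m6 ⊆ 00-110,000-10,0001-0,00011-
  m7 ⊆ 0-0111,00011-
  m14 ⊆ 00-110 [E]
  m16 ⊆ 01-0-0 [E]
  m18 ⊆ 0-0010,01-0-0,01001-
  m19 ⊆ 010-11,01001-
  m23 ⊆ -10111,0-0111,010-11
  m26 ⊆ -110-0,01-0-0
  m28 ⊆ 011-00 [E]
  m32 ⊆ 1000-- [E]
  m33 ⊆ 1000-- [E]
  m34 ⊆ -00010,10-010,1000--
  m35 ⊆ 1000-- [E]
  m42 ⊆ 1-1010,10-010
  m52 ⊆ 11010- [E]
  m53 ⊆ 11-101,1101-1,11010-
  m56 ⊆ -110-0,11100-
  m57 ⊆ 111-01,11100-
  m58 ⊆ -110-0,1-1010
E = {00-110, 0001-0, 01-0-0, 011-00, 1000--, 11010-}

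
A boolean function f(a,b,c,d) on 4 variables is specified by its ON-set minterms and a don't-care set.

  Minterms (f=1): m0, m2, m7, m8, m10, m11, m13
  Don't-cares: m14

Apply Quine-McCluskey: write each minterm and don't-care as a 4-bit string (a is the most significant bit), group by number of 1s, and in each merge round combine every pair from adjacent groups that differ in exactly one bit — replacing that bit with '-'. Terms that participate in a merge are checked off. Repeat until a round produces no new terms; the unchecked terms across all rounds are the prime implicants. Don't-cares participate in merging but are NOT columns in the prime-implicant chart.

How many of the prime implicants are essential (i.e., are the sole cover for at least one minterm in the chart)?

4

size-2^0 implicants → 0000(✓)  0010(✓)  0111  1000(✓)  1010(✓)  1011(✓)  1101  1110(✓)
size-2^1 implicants → -000(✓)  -010(✓)  00-0(✓)  1-10  10-0(✓)  101-
size-2^2 implicants → -0-0
Unchecked terms (primes): -0-0, 0111, 1-10, 101-, 1101
Minterm coverage:
  m0 ⊆ -0-0 [E]
  m2 ⊆ -0-0 [E]
  m7 ⊆ 0111 [E]
  m8 ⊆ -0-0 [E]
  m10 ⊆ -0-0,1-10,101-
  m11 ⊆ 101- [E]
  m13 ⊆ 1101 [E]
E = {-0-0, 0111, 101-, 1101}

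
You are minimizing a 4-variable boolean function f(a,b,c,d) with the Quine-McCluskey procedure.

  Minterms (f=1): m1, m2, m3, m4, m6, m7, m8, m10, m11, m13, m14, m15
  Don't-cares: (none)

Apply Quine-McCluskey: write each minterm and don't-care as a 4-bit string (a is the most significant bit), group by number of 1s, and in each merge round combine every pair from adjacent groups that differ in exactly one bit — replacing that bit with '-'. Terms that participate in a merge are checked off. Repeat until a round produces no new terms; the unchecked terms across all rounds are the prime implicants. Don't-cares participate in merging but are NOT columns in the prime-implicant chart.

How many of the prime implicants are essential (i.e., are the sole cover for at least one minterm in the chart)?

[col 0] 0001*, 0010*, 0011*, 0100*, 0110*, 0111*, 1000*, 1010*, 1011*, 1101*, 1110*, 1111*
[col 1] -010*, -011*, -110*, -111*, 0-10*, 0-11*, 00-1, 001-*, 01-0, 011-*, 1-10*, 1-11*, 10-0, 101-*, 11-1, 111-*
[col 2] --10*, --11*, -01-*, -11-*, 0-1-*, 1-1-*
[col 3] --1-
Prime implicants: --1-, 00-1, 01-0, 10-0, 11-1
PI chart (minterm → PIs covering it):
  1 | 00-1  (sole → essential)
  2 | --1-  (sole → essential)
  3 | --1-,00-1
  4 | 01-0  (sole → essential)
  6 | --1-,01-0
  7 | --1-  (sole → essential)
  8 | 10-0  (sole → essential)
  10 | --1-,10-0
  11 | --1-  (sole → essential)
  13 | 11-1  (sole → essential)
  14 | --1-  (sole → essential)
  15 | --1-,11-1
Essential prime implicants: --1-, 00-1, 01-0, 10-0, 11-1

5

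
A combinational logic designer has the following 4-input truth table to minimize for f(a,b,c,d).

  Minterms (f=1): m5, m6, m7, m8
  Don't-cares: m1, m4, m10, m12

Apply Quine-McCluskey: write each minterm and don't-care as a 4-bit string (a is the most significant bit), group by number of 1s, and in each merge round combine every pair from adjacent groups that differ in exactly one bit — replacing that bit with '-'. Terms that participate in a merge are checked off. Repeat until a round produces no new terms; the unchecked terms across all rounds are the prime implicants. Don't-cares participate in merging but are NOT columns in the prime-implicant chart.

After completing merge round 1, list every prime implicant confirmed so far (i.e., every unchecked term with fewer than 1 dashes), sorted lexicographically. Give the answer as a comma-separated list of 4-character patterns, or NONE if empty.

Round 0: 0001✓ 0100✓ 0101✓ 0110✓ 0111✓ 1000✓ 1010✓ 1100✓
Round 1: -100 0-01 01-0✓ 01-1✓ 010-✓ 011-✓ 1-00 10-0
Round 2: 01--
PIs = {-100, 0-01, 01--, 1-00, 10-0}

NONE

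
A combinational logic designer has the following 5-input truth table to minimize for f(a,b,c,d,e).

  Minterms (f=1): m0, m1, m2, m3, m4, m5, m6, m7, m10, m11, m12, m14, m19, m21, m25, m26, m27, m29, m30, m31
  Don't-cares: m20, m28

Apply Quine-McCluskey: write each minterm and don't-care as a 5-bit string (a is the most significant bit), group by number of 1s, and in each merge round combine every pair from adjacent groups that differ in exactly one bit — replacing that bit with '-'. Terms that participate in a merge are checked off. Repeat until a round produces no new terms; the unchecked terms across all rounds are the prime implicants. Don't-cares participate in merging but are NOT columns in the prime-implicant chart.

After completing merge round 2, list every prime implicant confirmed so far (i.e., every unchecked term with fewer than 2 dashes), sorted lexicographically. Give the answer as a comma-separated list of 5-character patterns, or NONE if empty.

Round 0: 00000✓ 00001✓ 00010✓ 00011✓ 00100✓ 00101✓ 00110✓ 00111✓ 01010✓ 01011✓ 01100✓ 01110✓ 10011✓ 10100✓ 10101✓ 11001✓ 11010✓ 11011✓ 11100✓ 11101✓ 11110✓ 11111✓
Round 1: -0011✓ -0100✓ -0101✓ -1010✓ -1011✓ -1100✓ -1110✓ 0-010✓ 0-011✓ 0-100✓ 0-110✓ 00-00✓ 00-01✓ 00-10✓ 00-11✓ 000-0✓ 000-1✓ 0000-✓ 0001-✓ 001-0✓ 001-1✓ 0010-✓ 0011-✓ 01-10✓ 0101-✓ 011-0✓ 1-011✓ 1-100✓ 1-101✓ 1010-✓ 11-01✓ 11-10✓ 11-11✓ 110-1✓ 1101-✓ 111-0✓ 111-1✓ 1110-✓ 1111-✓
Round 2: --011 --100 -010- -1-10 -101- -11-0 0--10 0-01- 0-1-0 00--0✓ 00--1✓ 00-0-✓ 00-1-✓ 000--✓ 001--✓ 1-10- 11--1 11-1- 111--
Round 3: 00---
PIs = {--011, --100, -010-, -1-10, -101-, -11-0, 0--10, 0-01-, 0-1-0, 00---, 1-10-, 11--1, 11-1-, 111--}

NONE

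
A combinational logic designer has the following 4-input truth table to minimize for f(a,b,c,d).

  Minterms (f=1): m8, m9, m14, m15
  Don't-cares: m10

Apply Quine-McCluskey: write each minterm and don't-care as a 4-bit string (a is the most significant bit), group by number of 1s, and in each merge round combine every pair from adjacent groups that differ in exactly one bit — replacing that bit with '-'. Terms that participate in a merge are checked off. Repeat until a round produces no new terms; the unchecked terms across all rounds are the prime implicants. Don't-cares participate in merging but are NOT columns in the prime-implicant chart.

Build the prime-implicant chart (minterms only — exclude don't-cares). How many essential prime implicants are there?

2

[col 0] 1000*, 1001*, 1010*, 1110*, 1111*
[col 1] 1-10, 10-0, 100-, 111-
Prime implicants: 1-10, 10-0, 100-, 111-
PI chart (minterm → PIs covering it):
  8 | 10-0,100-
  9 | 100-  (sole → essential)
  14 | 1-10,111-
  15 | 111-  (sole → essential)
Essential prime implicants: 100-, 111-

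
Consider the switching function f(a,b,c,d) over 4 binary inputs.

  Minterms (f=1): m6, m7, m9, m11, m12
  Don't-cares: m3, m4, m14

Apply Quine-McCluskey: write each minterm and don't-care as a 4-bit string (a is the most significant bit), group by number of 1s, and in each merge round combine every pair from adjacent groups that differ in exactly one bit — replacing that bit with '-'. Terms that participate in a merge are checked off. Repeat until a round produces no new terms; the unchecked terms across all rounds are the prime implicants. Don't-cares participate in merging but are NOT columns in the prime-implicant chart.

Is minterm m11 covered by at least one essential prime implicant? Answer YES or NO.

[col 0] 0011*, 0100*, 0110*, 0111*, 1001*, 1011*, 1100*, 1110*
[col 1] -011, -100*, -110*, 0-11, 01-0*, 011-, 10-1, 11-0*
[col 2] -1-0
Prime implicants: -011, -1-0, 0-11, 011-, 10-1
PI chart (minterm → PIs covering it):
  6 | -1-0,011-
  7 | 0-11,011-
  9 | 10-1  (sole → essential)
  11 | -011,10-1
  12 | -1-0  (sole → essential)
Essential prime implicants: -1-0, 10-1

YES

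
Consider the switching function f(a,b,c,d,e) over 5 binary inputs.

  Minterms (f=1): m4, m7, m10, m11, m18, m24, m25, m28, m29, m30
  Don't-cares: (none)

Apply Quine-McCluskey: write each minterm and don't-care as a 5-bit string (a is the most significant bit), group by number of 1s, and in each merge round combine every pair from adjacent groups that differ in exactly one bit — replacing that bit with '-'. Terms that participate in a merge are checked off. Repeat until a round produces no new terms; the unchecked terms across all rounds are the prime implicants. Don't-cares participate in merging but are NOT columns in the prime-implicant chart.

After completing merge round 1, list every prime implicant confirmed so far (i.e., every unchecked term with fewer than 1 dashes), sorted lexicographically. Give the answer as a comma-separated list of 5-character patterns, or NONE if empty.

00100, 00111, 10010

[col 0] 00100, 00111, 01010*, 01011*, 10010, 11000*, 11001*, 11100*, 11101*, 11110*
[col 1] 0101-, 11-00*, 11-01*, 1100-*, 111-0, 1110-*
[col 2] 11-0-
Prime implicants: 00100, 00111, 0101-, 10010, 11-0-, 111-0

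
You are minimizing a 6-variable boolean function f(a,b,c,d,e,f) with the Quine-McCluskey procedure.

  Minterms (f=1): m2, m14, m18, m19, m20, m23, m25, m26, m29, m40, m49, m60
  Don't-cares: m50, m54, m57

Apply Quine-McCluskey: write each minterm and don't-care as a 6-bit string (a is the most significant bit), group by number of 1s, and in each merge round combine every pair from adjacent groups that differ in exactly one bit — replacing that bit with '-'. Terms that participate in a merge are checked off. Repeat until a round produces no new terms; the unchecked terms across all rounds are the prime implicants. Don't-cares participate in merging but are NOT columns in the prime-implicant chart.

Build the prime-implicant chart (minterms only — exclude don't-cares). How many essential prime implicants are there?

9

size-2^0 implicants → 000010(✓)  001110  010010(✓)  010011(✓)  010100  010111(✓)  011001(✓)  011010(✓)  011101(✓)  101000  110001(✓)  110010(✓)  110110(✓)  111001(✓)  111100
size-2^1 implicants → -10010  -11001  0-0010  01-010  010-11  01001-  011-01  11-001  110-10
Unchecked terms (primes): -10010, -11001, 0-0010, 001110, 01-010, 010-11, 01001-, 010100, 011-01, 101000, 11-001, 110-10, 111100
Minterm coverage:
  m2 ⊆ 0-0010 [E]
  m14 ⊆ 001110 [E]
  m18 ⊆ -10010,0-0010,01-010,01001-
  m19 ⊆ 010-11,01001-
  m20 ⊆ 010100 [E]
  m23 ⊆ 010-11 [E]
  m25 ⊆ -11001,011-01
  m26 ⊆ 01-010 [E]
  m29 ⊆ 011-01 [E]
  m40 ⊆ 101000 [E]
  m49 ⊆ 11-001 [E]
  m60 ⊆ 111100 [E]
E = {0-0010, 001110, 01-010, 010-11, 010100, 011-01, 101000, 11-001, 111100}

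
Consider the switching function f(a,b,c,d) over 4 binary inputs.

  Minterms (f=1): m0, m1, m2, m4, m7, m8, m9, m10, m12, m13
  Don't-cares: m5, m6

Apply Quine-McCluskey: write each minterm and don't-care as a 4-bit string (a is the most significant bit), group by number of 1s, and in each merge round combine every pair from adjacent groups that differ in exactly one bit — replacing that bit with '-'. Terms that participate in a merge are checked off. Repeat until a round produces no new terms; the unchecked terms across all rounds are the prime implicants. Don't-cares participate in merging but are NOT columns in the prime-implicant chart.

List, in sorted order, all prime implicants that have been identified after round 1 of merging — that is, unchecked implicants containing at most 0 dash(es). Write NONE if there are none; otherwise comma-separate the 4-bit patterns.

NONE

[col 0] 0000*, 0001*, 0010*, 0100*, 0101*, 0110*, 0111*, 1000*, 1001*, 1010*, 1100*, 1101*
[col 1] -000*, -001*, -010*, -100*, -101*, 0-00*, 0-01*, 0-10*, 00-0*, 000-*, 01-0*, 01-1*, 010-*, 011-*, 1-00*, 1-01*, 10-0*, 100-*, 110-*
[col 2] --00*, --01*, -0-0, -00-*, -10-*, 0--0, 0-0-*, 01--, 1-0-*
[col 3] --0-
Prime implicants: --0-, -0-0, 0--0, 01--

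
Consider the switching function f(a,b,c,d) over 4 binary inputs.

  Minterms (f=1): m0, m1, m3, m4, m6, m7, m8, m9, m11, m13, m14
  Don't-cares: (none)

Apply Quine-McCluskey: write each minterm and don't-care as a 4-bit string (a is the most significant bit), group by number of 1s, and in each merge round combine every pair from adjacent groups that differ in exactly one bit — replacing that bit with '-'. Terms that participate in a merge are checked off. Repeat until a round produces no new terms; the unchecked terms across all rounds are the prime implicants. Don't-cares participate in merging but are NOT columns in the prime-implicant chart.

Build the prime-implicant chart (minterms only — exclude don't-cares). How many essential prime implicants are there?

4

size-2^0 implicants → 0000(✓)  0001(✓)  0011(✓)  0100(✓)  0110(✓)  0111(✓)  1000(✓)  1001(✓)  1011(✓)  1101(✓)  1110(✓)
size-2^1 implicants → -000(✓)  -001(✓)  -011(✓)  -110  0-00  0-11  00-1(✓)  000-(✓)  01-0  011-  1-01  10-1(✓)  100-(✓)
size-2^2 implicants → -0-1  -00-
Unchecked terms (primes): -0-1, -00-, -110, 0-00, 0-11, 01-0, 011-, 1-01
Minterm coverage:
  m0 ⊆ -00-,0-00
  m1 ⊆ -0-1,-00-
  m3 ⊆ -0-1,0-11
  m4 ⊆ 0-00,01-0
  m6 ⊆ -110,01-0,011-
  m7 ⊆ 0-11,011-
  m8 ⊆ -00- [E]
  m9 ⊆ -0-1,-00-,1-01
  m11 ⊆ -0-1 [E]
  m13 ⊆ 1-01 [E]
  m14 ⊆ -110 [E]
E = {-0-1, -00-, -110, 1-01}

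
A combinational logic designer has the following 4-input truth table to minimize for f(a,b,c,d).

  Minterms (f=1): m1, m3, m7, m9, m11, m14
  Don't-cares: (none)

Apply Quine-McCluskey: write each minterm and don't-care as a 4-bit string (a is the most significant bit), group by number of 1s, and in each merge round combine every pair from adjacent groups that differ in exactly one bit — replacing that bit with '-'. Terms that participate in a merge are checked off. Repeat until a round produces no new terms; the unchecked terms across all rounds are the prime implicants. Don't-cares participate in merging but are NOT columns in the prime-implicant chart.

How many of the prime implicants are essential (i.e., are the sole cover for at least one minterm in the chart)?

3

[col 0] 0001*, 0011*, 0111*, 1001*, 1011*, 1110
[col 1] -001*, -011*, 0-11, 00-1*, 10-1*
[col 2] -0-1
Prime implicants: -0-1, 0-11, 1110
PI chart (minterm → PIs covering it):
  1 | -0-1  (sole → essential)
  3 | -0-1,0-11
  7 | 0-11  (sole → essential)
  9 | -0-1  (sole → essential)
  11 | -0-1  (sole → essential)
  14 | 1110  (sole → essential)
Essential prime implicants: -0-1, 0-11, 1110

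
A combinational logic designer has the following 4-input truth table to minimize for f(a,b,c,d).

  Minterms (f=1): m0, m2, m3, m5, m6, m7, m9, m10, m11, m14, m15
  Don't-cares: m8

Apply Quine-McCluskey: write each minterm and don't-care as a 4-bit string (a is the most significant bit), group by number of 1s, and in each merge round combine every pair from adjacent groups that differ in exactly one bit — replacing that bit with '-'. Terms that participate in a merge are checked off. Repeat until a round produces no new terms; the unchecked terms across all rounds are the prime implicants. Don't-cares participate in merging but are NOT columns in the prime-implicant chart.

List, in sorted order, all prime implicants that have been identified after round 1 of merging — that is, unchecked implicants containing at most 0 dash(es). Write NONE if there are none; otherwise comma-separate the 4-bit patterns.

NONE

Round 0: 0000✓ 0010✓ 0011✓ 0101✓ 0110✓ 0111✓ 1000✓ 1001✓ 1010✓ 1011✓ 1110✓ 1111✓
Round 1: -000✓ -010✓ -011✓ -110✓ -111✓ 0-10✓ 0-11✓ 00-0✓ 001-✓ 01-1 011-✓ 1-10✓ 1-11✓ 10-0✓ 10-1✓ 100-✓ 101-✓ 111-✓
Round 2: --10✓ --11✓ -0-0 -01-✓ -11-✓ 0-1-✓ 1-1-✓ 10--
Round 3: --1-
PIs = {--1-, -0-0, 01-1, 10--}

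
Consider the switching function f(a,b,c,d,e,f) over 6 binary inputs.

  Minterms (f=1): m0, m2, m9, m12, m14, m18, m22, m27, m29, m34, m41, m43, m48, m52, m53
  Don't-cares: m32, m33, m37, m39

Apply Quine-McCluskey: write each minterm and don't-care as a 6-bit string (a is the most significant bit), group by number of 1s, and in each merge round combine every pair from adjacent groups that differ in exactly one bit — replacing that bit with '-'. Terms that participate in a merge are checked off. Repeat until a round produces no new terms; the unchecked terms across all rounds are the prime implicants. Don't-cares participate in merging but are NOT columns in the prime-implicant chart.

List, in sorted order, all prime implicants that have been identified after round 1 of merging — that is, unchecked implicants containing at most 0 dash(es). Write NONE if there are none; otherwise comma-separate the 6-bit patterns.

011011, 011101

Round 0: 000000✓ 000010✓ 001001✓ 001100✓ 001110✓ 010010✓ 010110✓ 011011 011101 100000✓ 100001✓ 100010✓ 100101✓ 100111✓ 101001✓ 101011✓ 110000✓ 110100✓ 110101✓
Round 1: -00000✓ -00010✓ -01001 0-0010 0000-0✓ 0011-0 010-10 1-0000 1-0101 10-001 100-01 1000-0✓ 10000- 1001-1 1010-1 110-00 11010-
Round 2: -000-0
PIs = {-000-0, -01001, 0-0010, 0011-0, 010-10, 011011, 011101, 1-0000, 1-0101, 10-001, 100-01, 10000-, 1001-1, 1010-1, 110-00, 11010-}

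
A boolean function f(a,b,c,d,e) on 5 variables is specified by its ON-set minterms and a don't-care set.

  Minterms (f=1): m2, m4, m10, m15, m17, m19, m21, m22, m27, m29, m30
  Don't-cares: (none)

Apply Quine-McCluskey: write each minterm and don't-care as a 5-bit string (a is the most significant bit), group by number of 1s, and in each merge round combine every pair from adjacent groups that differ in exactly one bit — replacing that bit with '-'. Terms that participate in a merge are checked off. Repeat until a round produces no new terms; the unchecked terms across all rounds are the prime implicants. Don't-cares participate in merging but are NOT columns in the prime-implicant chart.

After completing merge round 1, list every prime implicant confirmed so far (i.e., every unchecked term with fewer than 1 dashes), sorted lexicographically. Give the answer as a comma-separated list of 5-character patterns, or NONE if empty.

size-2^0 implicants → 00010(✓)  00100  01010(✓)  01111  10001(✓)  10011(✓)  10101(✓)  10110(✓)  11011(✓)  11101(✓)  11110(✓)
size-2^1 implicants → 0-010  1-011  1-101  1-110  10-01  100-1
Unchecked terms (primes): 0-010, 00100, 01111, 1-011, 1-101, 1-110, 10-01, 100-1

00100, 01111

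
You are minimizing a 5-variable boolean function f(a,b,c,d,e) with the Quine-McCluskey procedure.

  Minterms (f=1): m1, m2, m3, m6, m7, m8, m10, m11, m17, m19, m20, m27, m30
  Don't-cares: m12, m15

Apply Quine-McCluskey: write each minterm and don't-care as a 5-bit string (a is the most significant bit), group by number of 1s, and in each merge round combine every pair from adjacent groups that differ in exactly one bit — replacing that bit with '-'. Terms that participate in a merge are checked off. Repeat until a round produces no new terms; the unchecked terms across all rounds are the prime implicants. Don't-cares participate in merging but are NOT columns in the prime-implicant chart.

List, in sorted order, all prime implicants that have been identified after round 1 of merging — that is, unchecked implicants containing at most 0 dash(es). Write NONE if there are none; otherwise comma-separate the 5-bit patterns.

[col 0] 00001*, 00010*, 00011*, 00110*, 00111*, 01000*, 01010*, 01011*, 01100*, 01111*, 10001*, 10011*, 10100, 11011*, 11110
[col 1] -0001*, -0011*, -1011*, 0-010*, 0-011*, 0-111*, 00-10*, 00-11*, 000-1*, 0001-*, 0011-*, 01-00, 01-11*, 010-0, 0101-*, 1-011*, 100-1*
[col 2] --011, -00-1, 0--11, 0-01-, 00-1-
Prime implicants: --011, -00-1, 0--11, 0-01-, 00-1-, 01-00, 010-0, 10100, 11110

10100, 11110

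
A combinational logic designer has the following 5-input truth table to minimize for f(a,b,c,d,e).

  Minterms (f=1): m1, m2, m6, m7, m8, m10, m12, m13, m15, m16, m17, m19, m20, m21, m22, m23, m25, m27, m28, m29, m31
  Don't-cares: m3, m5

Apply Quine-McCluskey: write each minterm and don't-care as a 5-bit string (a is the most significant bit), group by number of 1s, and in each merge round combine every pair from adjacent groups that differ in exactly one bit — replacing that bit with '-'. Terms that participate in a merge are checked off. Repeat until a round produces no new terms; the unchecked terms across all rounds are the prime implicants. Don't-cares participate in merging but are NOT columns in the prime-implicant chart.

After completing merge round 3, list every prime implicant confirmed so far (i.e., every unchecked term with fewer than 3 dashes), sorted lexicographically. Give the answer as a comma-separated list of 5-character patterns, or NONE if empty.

size-2^0 implicants → 00001(✓)  00010(✓)  00011(✓)  00101(✓)  00110(✓)  00111(✓)  01000(✓)  01010(✓)  01100(✓)  01101(✓)  01111(✓)  10000(✓)  10001(✓)  10011(✓)  10100(✓)  10101(✓)  10110(✓)  10111(✓)  11001(✓)  11011(✓)  11100(✓)  11101(✓)  11111(✓)
size-2^1 implicants → -0001(✓)  -0011(✓)  -0101(✓)  -0110(✓)  -0111(✓)  -1100(✓)  -1101(✓)  -1111(✓)  0-010  0-101(✓)  0-111(✓)  00-01(✓)  00-10(✓)  00-11(✓)  000-1(✓)  0001-(✓)  001-1(✓)  0011-(✓)  01-00  010-0  011-1(✓)  0110-(✓)  1-001(✓)  1-011(✓)  1-100(✓)  1-101(✓)  1-111(✓)  10-00(✓)  10-01(✓)  10-11(✓)  100-1(✓)  1000-(✓)  101-0(✓)  101-1(✓)  1010-(✓)  1011-(✓)  11-01(✓)  11-11(✓)  110-1(✓)  111-1(✓)  1110-(✓)
size-2^2 implicants → --101(✓)  --111(✓)  -0-01(✓)  -0-11(✓)  -00-1(✓)  -01-1(✓)  -011-  -11-1(✓)  -110-  0-1-1(✓)  00--1(✓)  00-1-  1--01(✓)  1--11(✓)  1-0-1(✓)  1-1-1(✓)  1-10-  10--1(✓)  10-0-  101--  11--1(✓)
size-2^3 implicants → --1-1  -0--1  1---1
Unchecked terms (primes): --1-1, -0--1, -011-, -110-, 0-010, 00-1-, 01-00, 010-0, 1---1, 1-10-, 10-0-, 101--

-011-, -110-, 0-010, 00-1-, 01-00, 010-0, 1-10-, 10-0-, 101--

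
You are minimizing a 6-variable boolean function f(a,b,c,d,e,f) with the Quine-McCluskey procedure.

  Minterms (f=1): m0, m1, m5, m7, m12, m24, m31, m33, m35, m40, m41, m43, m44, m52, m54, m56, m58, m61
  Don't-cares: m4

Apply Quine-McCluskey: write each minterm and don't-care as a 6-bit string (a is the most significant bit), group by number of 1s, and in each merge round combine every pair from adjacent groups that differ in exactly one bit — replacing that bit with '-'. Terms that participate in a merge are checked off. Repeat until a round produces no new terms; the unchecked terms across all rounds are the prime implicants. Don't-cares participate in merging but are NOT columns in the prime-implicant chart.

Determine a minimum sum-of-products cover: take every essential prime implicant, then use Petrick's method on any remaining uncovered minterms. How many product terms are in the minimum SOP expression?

Round 0: 000000✓ 000001✓ 000100✓ 000101✓ 000111✓ 001100✓ 011000✓ 011111 100001✓ 100011✓ 101000✓ 101001✓ 101011✓ 101100✓ 110100✓ 110110✓ 111000✓ 111010✓ 111101
Round 1: -00001 -01100 -11000 00-100 000-00✓ 000-01✓ 00000-✓ 0001-1 00010-✓ 1-1000 10-001✓ 10-011✓ 1000-1✓ 101-00 1010-1✓ 10100- 1101-0 1110-0
Round 2: 000-0- 10-0-1
PIs = {-00001, -01100, -11000, 00-100, 000-0-, 0001-1, 011111, 1-1000, 10-0-1, 101-00, 10100-, 1101-0, 1110-0, 111101}
Coverage chart:
  m0: 000-0- ←essential
  m1: -00001,000-0-
  m5: 000-0-,0001-1
  m7: 0001-1 ←essential
  m12: -01100,00-100
  m24: -11000 ←essential
  m31: 011111 ←essential
  m33: -00001,10-0-1
  m35: 10-0-1 ←essential
  m40: 1-1000,101-00,10100-
  m41: 10-0-1,10100-
  m43: 10-0-1 ←essential
  m44: -01100,101-00
  m52: 1101-0 ←essential
  m54: 1101-0 ←essential
  m56: -11000,1-1000,1110-0
  m58: 1110-0 ←essential
  m61: 111101 ←essential
Essential: -11000, 000-0-, 0001-1, 011111, 10-0-1, 1101-0, 1110-0, 111101
Petrick residual → -01100, 1-1000
Min cover (10 terms): b'cde'f' + bcd'e'f' + a'b'c'e' + a'b'c'df + a'bcdef + acd'e'f' + ab'd'f + abc'df' + abcd'f' + abcde'f

10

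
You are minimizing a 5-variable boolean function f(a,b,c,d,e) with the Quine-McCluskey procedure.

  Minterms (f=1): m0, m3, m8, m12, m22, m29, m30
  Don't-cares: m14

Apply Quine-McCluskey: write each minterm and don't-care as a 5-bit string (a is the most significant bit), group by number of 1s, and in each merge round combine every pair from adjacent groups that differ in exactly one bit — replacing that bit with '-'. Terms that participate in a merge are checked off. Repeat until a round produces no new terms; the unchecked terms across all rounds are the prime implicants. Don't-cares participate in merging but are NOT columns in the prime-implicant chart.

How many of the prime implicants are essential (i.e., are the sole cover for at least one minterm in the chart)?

Round 0: 00000✓ 00011 01000✓ 01100✓ 01110✓ 10110✓ 11101 11110✓
Round 1: -1110 0-000 01-00 011-0 1-110
PIs = {-1110, 0-000, 00011, 01-00, 011-0, 1-110, 11101}
Coverage chart:
  m0: 0-000 ←essential
  m3: 00011 ←essential
  m8: 0-000,01-00
  m12: 01-00,011-0
  m22: 1-110 ←essential
  m29: 11101 ←essential
  m30: -1110,1-110
Essential: 0-000, 00011, 1-110, 11101

4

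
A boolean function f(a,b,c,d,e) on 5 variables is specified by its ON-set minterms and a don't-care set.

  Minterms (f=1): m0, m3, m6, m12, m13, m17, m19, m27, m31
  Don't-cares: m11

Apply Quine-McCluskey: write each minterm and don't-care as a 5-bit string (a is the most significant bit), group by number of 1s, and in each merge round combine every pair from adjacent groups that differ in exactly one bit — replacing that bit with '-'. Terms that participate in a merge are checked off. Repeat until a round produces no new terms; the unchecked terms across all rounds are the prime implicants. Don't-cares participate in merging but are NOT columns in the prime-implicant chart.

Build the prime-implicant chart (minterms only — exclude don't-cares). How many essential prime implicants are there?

[col 0] 00000, 00011*, 00110, 01011*, 01100*, 01101*, 10001*, 10011*, 11011*, 11111*
[col 1] -0011*, -1011*, 0-011*, 0110-, 1-011*, 100-1, 11-11
[col 2] --011
Prime implicants: --011, 00000, 00110, 0110-, 100-1, 11-11
PI chart (minterm → PIs covering it):
  0 | 00000  (sole → essential)
  3 | --011  (sole → essential)
  6 | 00110  (sole → essential)
  12 | 0110-  (sole → essential)
  13 | 0110-  (sole → essential)
  17 | 100-1  (sole → essential)
  19 | --011,100-1
  27 | --011,11-11
  31 | 11-11  (sole → essential)
Essential prime implicants: --011, 00000, 00110, 0110-, 100-1, 11-11

6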